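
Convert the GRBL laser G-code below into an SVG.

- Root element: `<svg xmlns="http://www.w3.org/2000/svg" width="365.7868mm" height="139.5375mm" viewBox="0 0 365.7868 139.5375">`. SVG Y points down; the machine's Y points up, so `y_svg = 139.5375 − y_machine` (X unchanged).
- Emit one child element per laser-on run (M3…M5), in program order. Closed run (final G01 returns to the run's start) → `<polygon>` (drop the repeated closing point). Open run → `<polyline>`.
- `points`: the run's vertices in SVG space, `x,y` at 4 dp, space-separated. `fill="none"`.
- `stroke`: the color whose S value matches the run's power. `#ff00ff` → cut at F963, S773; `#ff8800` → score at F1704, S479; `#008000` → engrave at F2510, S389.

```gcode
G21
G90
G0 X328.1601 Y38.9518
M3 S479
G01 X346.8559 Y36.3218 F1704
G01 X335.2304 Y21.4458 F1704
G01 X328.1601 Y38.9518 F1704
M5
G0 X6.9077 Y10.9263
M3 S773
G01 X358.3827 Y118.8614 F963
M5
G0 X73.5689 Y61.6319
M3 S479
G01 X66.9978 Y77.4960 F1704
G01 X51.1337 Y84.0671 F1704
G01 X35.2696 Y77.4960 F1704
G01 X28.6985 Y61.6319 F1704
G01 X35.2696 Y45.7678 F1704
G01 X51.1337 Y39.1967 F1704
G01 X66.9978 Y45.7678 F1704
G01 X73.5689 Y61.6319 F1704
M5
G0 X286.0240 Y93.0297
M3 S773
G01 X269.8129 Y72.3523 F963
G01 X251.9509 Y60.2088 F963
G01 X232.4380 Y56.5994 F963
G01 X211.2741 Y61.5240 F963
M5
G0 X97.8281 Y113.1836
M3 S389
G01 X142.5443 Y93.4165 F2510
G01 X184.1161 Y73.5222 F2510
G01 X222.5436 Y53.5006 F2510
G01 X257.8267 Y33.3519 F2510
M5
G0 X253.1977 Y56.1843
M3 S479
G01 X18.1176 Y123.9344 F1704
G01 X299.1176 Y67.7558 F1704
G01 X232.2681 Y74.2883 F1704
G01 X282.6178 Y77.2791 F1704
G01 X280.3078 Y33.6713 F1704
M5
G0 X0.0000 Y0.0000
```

Each laser-on run becomes one SVG element. Flip Y back into SVG space with y_svg = 139.5375 − y_machine.

Run 1: power S479 maps to stroke `#ff8800` (score). The run returns to its start, so emit a `<polygon>` with points (Y-flipped): 328.1601,100.5857 346.8559,103.2157 335.2304,118.0917.

Run 2: S773 ⇒ cut layer `#ff00ff`. The run is open, so emit a `<polyline>` with points (Y-flipped): 6.9077,128.6112 358.3827,20.6761.

Run 3: S479 ⇒ score layer `#ff8800`. The run returns to its start, so emit a `<polygon>` with points (Y-flipped): 73.5689,77.9056 66.9978,62.0415 51.1337,55.4704 35.2696,62.0415 28.6985,77.9056 35.2696,93.7697 51.1337,100.3408 66.9978,93.7697.

Run 4: power S773 maps to stroke `#ff00ff` (cut). The run is open, so emit a `<polyline>` with points (Y-flipped): 286.0240,46.5078 269.8129,67.1852 251.9509,79.3287 232.4380,82.9381 211.2741,78.0135.

Run 5: power S389 maps to stroke `#008000` (engrave). The run is open, so emit a `<polyline>` with points (Y-flipped): 97.8281,26.3539 142.5443,46.1210 184.1161,66.0153 222.5436,86.0369 257.8267,106.1856.

Run 6: S479 ⇒ score layer `#ff8800`. The run is open, so emit a `<polyline>` with points (Y-flipped): 253.1977,83.3532 18.1176,15.6031 299.1176,71.7817 232.2681,65.2492 282.6178,62.2584 280.3078,105.8662.

<svg xmlns="http://www.w3.org/2000/svg" width="365.7868mm" height="139.5375mm" viewBox="0 0 365.7868 139.5375">
  <polygon points="328.1601,100.5857 346.8559,103.2157 335.2304,118.0917" fill="none" stroke="#ff8800"/>
  <polyline points="6.9077,128.6112 358.3827,20.6761" fill="none" stroke="#ff00ff"/>
  <polygon points="73.5689,77.9056 66.9978,62.0415 51.1337,55.4704 35.2696,62.0415 28.6985,77.9056 35.2696,93.7697 51.1337,100.3408 66.9978,93.7697" fill="none" stroke="#ff8800"/>
  <polyline points="286.0240,46.5078 269.8129,67.1852 251.9509,79.3287 232.4380,82.9381 211.2741,78.0135" fill="none" stroke="#ff00ff"/>
  <polyline points="97.8281,26.3539 142.5443,46.1210 184.1161,66.0153 222.5436,86.0369 257.8267,106.1856" fill="none" stroke="#008000"/>
  <polyline points="253.1977,83.3532 18.1176,15.6031 299.1176,71.7817 232.2681,65.2492 282.6178,62.2584 280.3078,105.8662" fill="none" stroke="#ff8800"/>
</svg>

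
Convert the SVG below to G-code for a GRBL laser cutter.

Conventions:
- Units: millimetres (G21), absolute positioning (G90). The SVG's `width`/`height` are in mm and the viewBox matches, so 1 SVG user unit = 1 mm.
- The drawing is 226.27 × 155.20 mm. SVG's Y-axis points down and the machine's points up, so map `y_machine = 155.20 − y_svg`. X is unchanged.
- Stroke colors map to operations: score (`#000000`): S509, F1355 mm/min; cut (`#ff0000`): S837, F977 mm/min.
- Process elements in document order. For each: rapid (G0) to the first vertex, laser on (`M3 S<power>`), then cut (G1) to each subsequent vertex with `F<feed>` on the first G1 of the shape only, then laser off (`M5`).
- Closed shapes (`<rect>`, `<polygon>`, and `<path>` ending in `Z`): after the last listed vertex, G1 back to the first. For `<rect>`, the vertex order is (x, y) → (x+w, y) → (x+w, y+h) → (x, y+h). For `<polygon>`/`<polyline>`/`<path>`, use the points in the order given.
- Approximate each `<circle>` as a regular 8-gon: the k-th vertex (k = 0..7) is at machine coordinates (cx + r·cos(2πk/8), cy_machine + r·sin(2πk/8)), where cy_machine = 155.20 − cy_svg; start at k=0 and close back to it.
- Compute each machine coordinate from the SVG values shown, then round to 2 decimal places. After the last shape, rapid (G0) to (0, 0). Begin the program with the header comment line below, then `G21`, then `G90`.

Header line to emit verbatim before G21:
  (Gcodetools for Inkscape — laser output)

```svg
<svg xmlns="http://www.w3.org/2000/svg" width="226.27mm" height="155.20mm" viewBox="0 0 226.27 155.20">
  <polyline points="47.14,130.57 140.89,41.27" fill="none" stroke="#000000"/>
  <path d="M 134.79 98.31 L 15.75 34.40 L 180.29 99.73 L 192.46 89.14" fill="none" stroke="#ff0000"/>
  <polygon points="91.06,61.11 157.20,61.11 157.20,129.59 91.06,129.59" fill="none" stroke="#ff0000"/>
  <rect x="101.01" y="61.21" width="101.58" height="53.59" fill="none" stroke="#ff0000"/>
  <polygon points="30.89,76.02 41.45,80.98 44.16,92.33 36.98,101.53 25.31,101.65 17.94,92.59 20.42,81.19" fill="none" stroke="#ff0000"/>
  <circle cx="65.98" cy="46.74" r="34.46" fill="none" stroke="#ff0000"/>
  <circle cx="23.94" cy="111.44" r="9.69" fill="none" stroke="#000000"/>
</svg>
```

(Gcodetools for Inkscape — laser output)
G21
G90
G0 X47.14 Y24.63
M3 S509
G1 X140.89 Y113.93 F1355
M5
G0 X134.79 Y56.89
M3 S837
G1 X15.75 Y120.80 F977
G1 X180.29 Y55.47
G1 X192.46 Y66.06
M5
G0 X91.06 Y94.09
M3 S837
G1 X157.20 Y94.09 F977
G1 X157.20 Y25.61
G1 X91.06 Y25.61
G1 X91.06 Y94.09
M5
G0 X101.01 Y93.99
M3 S837
G1 X202.59 Y93.99 F977
G1 X202.59 Y40.40
G1 X101.01 Y40.40
G1 X101.01 Y93.99
M5
G0 X30.89 Y79.18
M3 S837
G1 X41.45 Y74.22 F977
G1 X44.16 Y62.87
G1 X36.98 Y53.67
G1 X25.31 Y53.55
G1 X17.94 Y62.61
G1 X20.42 Y74.01
G1 X30.89 Y79.18
M5
G0 X100.44 Y108.46
M3 S837
G1 X90.35 Y132.83 F977
G1 X65.98 Y142.92
G1 X41.61 Y132.83
G1 X31.52 Y108.46
G1 X41.61 Y84.09
G1 X65.98 Y74.00
G1 X90.35 Y84.09
G1 X100.44 Y108.46
M5
G0 X33.63 Y43.76
M3 S509
G1 X30.79 Y50.61 F1355
G1 X23.94 Y53.45
G1 X17.09 Y50.61
G1 X14.25 Y43.76
G1 X17.09 Y36.91
G1 X23.94 Y34.07
G1 X30.79 Y36.91
G1 X33.63 Y43.76
M5
G0 X0.00 Y0.00

viewBox `0 0 226.27 155.20` with mm width/height → 1 unit = 1 mm. Flip: y_m = 155.20 − y_svg.

**Shape 1** — `<polyline>` line segment, stroke `#000000` → score (S509, F1355). Machine vertices: (47.14,24.63) → (140.89,113.93). Open path.

**Shape 2** — `<path>` open polyline, stroke `#ff0000` → cut (S837, F977). Machine vertices: (134.79,56.89) → (15.75,120.80) → (180.29,55.47) → (192.46,66.06). Open path.

**Shape 3** — `<polygon>` rectangle, stroke `#ff0000` → cut (S837, F977). Machine vertices: (91.06,94.09) → (157.20,94.09) → (157.20,25.61) → (91.06,25.61) → (91.06,94.09). Closed: final G1 returns to the first vertex.

**Shape 4** — `<rect>` rectangle, stroke `#ff0000` → cut (S837, F977). Machine vertices: (101.01,93.99) → (202.59,93.99) → (202.59,40.40) → (101.01,40.40) → (101.01,93.99). Closed: final G1 returns to the first vertex.

**Shape 5** — `<polygon>` regular polygon, stroke `#ff0000` → cut (S837, F977). Machine vertices: (30.89,79.18) → (41.45,74.22) → (44.16,62.87) → (36.98,53.67) → (25.31,53.55) → (17.94,62.61) → (20.42,74.01) → (30.89,79.18). Closed: final G1 returns to the first vertex.

**Shape 6** — `<circle>` circle, stroke `#ff0000` → cut (S837, F977). Machine vertices: (100.44,108.46) → (90.35,132.83) → (65.98,142.92) → (41.61,132.83) → (31.52,108.46) → (41.61,84.09) → (65.98,74.00) → (90.35,84.09) → (100.44,108.46). Closed: final G1 returns to the first vertex.

**Shape 7** — `<circle>` circle, stroke `#000000` → score (S509, F1355). Machine vertices: (33.63,43.76) → (30.79,50.61) → (23.94,53.45) → (17.09,50.61) → (14.25,43.76) → (17.09,36.91) → (23.94,34.07) → (30.79,36.91) → (33.63,43.76). Closed: final G1 returns to the first vertex.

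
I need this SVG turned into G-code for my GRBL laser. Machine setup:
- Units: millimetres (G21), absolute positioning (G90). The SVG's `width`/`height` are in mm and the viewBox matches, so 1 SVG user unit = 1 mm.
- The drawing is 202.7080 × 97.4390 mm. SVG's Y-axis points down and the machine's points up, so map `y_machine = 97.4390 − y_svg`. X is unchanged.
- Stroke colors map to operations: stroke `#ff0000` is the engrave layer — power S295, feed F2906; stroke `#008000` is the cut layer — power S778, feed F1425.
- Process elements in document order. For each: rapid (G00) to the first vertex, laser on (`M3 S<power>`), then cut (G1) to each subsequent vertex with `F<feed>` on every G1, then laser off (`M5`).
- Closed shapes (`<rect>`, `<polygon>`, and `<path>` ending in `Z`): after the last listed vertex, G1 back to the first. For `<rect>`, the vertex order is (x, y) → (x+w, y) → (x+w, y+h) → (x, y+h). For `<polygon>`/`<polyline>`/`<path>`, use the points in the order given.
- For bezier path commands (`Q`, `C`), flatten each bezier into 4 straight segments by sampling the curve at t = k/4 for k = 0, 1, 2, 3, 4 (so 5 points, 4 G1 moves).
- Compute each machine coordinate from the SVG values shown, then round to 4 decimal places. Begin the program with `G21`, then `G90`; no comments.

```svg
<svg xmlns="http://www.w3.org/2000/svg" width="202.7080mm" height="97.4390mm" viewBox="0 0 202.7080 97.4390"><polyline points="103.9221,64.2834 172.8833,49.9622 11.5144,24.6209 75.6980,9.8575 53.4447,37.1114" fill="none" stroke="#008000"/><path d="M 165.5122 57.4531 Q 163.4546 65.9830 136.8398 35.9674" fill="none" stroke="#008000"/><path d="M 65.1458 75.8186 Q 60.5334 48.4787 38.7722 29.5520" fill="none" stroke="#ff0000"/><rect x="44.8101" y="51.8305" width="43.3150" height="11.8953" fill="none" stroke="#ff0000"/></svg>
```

G21
G90
G00 X103.9221 Y33.1556
M3 S778
G1 X172.8833 Y47.4768 F1425
G1 X11.5144 Y72.8181 F1425
G1 X75.6980 Y87.5815 F1425
G1 X53.4447 Y60.3276 F1425
M5
G00 X165.5122 Y39.9859
M3 S778
G1 X162.9486 Y38.1300 F1425
G1 X157.3153 Y41.0924 F1425
G1 X148.6124 Y48.8729 F1425
G1 X136.8398 Y61.4716 F1425
M5
G00 X65.1458 Y21.6204
M3 S295
G1 X61.7678 Y34.7645 F2906
G1 X56.2462 Y46.8570 F2906
G1 X48.5810 Y57.8978 F2906
G1 X38.7722 Y67.8870 F2906
M5
G00 X44.8101 Y45.6085
M3 S295
G1 X88.1251 Y45.6085 F2906
G1 X88.1251 Y33.7132 F2906
G1 X44.8101 Y33.7132 F2906
G1 X44.8101 Y45.6085 F2906
M5

Since the viewBox matches the mm dimensions, user units are millimetres directly. The only transform is the Y-flip y_m = 97.4390 − y_svg.

Shape 1 is a open polyline drawn with `<polyline>`. Its stroke #008000 means cut at S778, F1425. After flipping Y the toolpath is (103.9221,33.1556) → (172.8833,47.4768) → (11.5144,72.8181) → (75.6980,87.5815) → (53.4447,60.3276).

Shape 2 is a quadratic bezier drawn with `<path>`. Its stroke #008000 means cut at S778, F1425. After flipping Y the toolpath is (165.5122,39.9859) → (162.9486,38.1300) → (157.3153,41.0924) → (148.6124,48.8729) → (136.8398,61.4716).

Shape 3 is a quadratic bezier drawn with `<path>`. Its stroke #ff0000 means engrave at S295, F2906. After flipping Y the toolpath is (65.1458,21.6204) → (61.7678,34.7645) → (56.2462,46.8570) → (48.5810,57.8978) → (38.7722,67.8870).

Shape 4 is a rectangle drawn with `<rect>`. Its stroke #ff0000 means engrave at S295, F2906. After flipping Y the toolpath is (44.8101,45.6085) → (88.1251,45.6085) → (88.1251,33.7132) → (44.8101,33.7132) → (44.8101,45.6085), returning to the start.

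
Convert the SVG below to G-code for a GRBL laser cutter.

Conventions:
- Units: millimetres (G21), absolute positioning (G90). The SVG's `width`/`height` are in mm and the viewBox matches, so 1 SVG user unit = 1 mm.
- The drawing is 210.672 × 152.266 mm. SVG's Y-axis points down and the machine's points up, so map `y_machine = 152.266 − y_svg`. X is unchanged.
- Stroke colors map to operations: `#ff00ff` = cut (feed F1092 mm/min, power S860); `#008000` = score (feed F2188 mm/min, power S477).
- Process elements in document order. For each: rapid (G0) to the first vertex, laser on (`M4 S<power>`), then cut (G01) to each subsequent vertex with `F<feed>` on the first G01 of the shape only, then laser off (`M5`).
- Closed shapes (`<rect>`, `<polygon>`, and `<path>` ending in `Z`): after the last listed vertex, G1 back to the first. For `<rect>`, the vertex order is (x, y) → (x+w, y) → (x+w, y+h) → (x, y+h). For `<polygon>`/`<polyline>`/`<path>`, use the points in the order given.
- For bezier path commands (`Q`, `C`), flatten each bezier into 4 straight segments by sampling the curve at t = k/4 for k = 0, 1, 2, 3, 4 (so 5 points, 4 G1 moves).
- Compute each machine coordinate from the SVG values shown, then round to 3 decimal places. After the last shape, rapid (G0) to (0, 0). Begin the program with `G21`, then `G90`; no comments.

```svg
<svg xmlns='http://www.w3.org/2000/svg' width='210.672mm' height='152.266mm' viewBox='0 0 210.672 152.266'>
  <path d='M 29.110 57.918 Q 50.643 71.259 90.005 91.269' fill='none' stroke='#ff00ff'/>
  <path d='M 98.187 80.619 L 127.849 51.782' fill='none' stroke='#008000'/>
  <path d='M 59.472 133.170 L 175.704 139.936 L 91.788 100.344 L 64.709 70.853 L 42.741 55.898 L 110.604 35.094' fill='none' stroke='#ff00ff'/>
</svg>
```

1 u = 1 mm; y_m = 152.266 − y.

[1] `<path>` quadratic bezier, #ff00ff→cut S860 F1092: (29.110,94.348) → (40.991,87.261) → (55.100,79.340) → (71.438,70.585) → (90.005,60.997)

[2] `<path>` line segment, #008000→score S477 F2188: (98.187,71.647) → (127.849,100.484)

[3] `<path>` open polyline, #ff00ff→cut S860 F1092: (59.472,19.096) → (175.704,12.330) → (91.788,51.922) → (64.709,81.413) → (42.741,96.368) → (110.604,117.172)

G21
G90
G0 X29.110 Y94.348
M4 S860
G01 X40.991 Y87.261 F1092
G01 X55.100 Y79.340
G01 X71.438 Y70.585
G01 X90.005 Y60.997
M5
G0 X98.187 Y71.647
M4 S477
G01 X127.849 Y100.484 F2188
M5
G0 X59.472 Y19.096
M4 S860
G01 X175.704 Y12.330 F1092
G01 X91.788 Y51.922
G01 X64.709 Y81.413
G01 X42.741 Y96.368
G01 X110.604 Y117.172
M5
G0 X0.000 Y0.000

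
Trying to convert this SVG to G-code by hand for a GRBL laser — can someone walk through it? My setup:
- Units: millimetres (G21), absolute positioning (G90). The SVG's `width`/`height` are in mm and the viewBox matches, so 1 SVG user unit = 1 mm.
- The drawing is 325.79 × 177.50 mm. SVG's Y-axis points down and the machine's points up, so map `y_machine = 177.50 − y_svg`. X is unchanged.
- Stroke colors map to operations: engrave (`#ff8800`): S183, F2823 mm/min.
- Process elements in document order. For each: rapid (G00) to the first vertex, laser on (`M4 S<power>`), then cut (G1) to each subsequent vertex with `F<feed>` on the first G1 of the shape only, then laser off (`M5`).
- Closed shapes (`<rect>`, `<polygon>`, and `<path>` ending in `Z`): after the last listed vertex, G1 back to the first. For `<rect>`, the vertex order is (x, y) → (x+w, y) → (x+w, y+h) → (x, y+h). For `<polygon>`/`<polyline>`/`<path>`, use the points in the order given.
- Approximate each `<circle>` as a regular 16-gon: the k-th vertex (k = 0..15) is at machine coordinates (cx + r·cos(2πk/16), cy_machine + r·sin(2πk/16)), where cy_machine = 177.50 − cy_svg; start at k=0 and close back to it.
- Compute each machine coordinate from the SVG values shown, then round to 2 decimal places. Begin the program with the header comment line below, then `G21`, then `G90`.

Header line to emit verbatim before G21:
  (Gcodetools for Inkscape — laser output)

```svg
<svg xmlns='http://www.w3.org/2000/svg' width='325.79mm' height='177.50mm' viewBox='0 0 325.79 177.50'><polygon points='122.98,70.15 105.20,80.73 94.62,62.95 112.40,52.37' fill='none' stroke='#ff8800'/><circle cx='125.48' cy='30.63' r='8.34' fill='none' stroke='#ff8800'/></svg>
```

Since the viewBox matches the mm dimensions, user units are millimetres directly. The only transform is the Y-flip y_m = 177.50 − y_svg.

Shape 1 is a regular polygon drawn with `<polygon>`. Its stroke #ff8800 means engrave at S183, F2823. After flipping Y the toolpath is (122.98,107.35) → (105.20,96.77) → (94.62,114.55) → (112.40,125.13) → (122.98,107.35), returning to the start.

Shape 2 is a circle drawn with `<circle>`. Its stroke #ff8800 means engrave at S183, F2823. After flipping Y the toolpath is (133.82,146.87) → (133.19,150.06) → (131.38,152.77) → (128.67,154.58) → (125.48,155.21) → (122.29,154.58) → (119.58,152.77) → (117.77,150.06) → (117.14,146.87) → (117.77,143.68) → (119.58,140.97) → (122.29,139.16) → (125.48,138.53) → (128.67,139.16) → (131.38,140.97) → (133.19,143.68) → (133.82,146.87), returning to the start.

(Gcodetools for Inkscape — laser output)
G21
G90
G00 X122.98 Y107.35
M4 S183
G1 X105.20 Y96.77 F2823
G1 X94.62 Y114.55
G1 X112.40 Y125.13
G1 X122.98 Y107.35
M5
G00 X133.82 Y146.87
M4 S183
G1 X133.19 Y150.06 F2823
G1 X131.38 Y152.77
G1 X128.67 Y154.58
G1 X125.48 Y155.21
G1 X122.29 Y154.58
G1 X119.58 Y152.77
G1 X117.77 Y150.06
G1 X117.14 Y146.87
G1 X117.77 Y143.68
G1 X119.58 Y140.97
G1 X122.29 Y139.16
G1 X125.48 Y138.53
G1 X128.67 Y139.16
G1 X131.38 Y140.97
G1 X133.19 Y143.68
G1 X133.82 Y146.87
M5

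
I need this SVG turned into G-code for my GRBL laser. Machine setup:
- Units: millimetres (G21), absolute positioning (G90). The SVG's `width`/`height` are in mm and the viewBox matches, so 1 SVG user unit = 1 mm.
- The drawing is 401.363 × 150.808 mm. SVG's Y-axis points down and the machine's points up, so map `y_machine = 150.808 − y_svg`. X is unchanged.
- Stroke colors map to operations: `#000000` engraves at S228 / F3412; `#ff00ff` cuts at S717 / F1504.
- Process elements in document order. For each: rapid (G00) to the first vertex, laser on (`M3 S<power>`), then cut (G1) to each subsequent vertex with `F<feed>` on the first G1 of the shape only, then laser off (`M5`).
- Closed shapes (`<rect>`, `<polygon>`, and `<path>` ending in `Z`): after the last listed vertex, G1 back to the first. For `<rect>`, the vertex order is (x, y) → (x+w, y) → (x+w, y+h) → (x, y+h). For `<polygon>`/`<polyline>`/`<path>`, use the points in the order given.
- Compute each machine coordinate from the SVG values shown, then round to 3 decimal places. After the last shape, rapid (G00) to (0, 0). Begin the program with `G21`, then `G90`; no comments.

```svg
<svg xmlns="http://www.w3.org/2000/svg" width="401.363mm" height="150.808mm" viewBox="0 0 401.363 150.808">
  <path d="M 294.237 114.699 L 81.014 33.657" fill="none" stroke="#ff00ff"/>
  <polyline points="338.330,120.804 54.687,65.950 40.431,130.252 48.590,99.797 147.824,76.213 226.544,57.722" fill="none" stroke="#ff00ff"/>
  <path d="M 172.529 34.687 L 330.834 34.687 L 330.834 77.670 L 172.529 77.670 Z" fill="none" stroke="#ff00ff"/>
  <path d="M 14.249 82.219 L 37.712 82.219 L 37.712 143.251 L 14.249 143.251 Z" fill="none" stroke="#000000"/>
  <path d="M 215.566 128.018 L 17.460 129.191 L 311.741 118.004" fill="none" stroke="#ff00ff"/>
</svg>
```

1 u = 1 mm; y_m = 150.808 − y.

[1] `<path>` line segment, #ff00ff→cut S717 F1504: (294.237,36.109) → (81.014,117.151)

[2] `<polyline>` open polyline, #ff00ff→cut S717 F1504: (338.330,30.004) → (54.687,84.858) → (40.431,20.556) → (48.590,51.011) → (147.824,74.595) → (226.544,93.086)

[3] `<path>` rectangle, #ff00ff→cut S717 F1504: (172.529,116.121) → (330.834,116.121) → (330.834,73.138) → (172.529,73.138) → (172.529,116.121) (closed)

[4] `<path>` rectangle, #000000→engrave S228 F3412: (14.249,68.589) → (37.712,68.589) → (37.712,7.557) → (14.249,7.557) → (14.249,68.589) (closed)

[5] `<path>` open polyline, #ff00ff→cut S717 F1504: (215.566,22.790) → (17.460,21.617) → (311.741,32.804)

G21
G90
G00 X294.237 Y36.109
M3 S717
G1 X81.014 Y117.151 F1504
M5
G00 X338.330 Y30.004
M3 S717
G1 X54.687 Y84.858 F1504
G1 X40.431 Y20.556
G1 X48.590 Y51.011
G1 X147.824 Y74.595
G1 X226.544 Y93.086
M5
G00 X172.529 Y116.121
M3 S717
G1 X330.834 Y116.121 F1504
G1 X330.834 Y73.138
G1 X172.529 Y73.138
G1 X172.529 Y116.121
M5
G00 X14.249 Y68.589
M3 S228
G1 X37.712 Y68.589 F3412
G1 X37.712 Y7.557
G1 X14.249 Y7.557
G1 X14.249 Y68.589
M5
G00 X215.566 Y22.790
M3 S717
G1 X17.460 Y21.617 F1504
G1 X311.741 Y32.804
M5
G00 X0.000 Y0.000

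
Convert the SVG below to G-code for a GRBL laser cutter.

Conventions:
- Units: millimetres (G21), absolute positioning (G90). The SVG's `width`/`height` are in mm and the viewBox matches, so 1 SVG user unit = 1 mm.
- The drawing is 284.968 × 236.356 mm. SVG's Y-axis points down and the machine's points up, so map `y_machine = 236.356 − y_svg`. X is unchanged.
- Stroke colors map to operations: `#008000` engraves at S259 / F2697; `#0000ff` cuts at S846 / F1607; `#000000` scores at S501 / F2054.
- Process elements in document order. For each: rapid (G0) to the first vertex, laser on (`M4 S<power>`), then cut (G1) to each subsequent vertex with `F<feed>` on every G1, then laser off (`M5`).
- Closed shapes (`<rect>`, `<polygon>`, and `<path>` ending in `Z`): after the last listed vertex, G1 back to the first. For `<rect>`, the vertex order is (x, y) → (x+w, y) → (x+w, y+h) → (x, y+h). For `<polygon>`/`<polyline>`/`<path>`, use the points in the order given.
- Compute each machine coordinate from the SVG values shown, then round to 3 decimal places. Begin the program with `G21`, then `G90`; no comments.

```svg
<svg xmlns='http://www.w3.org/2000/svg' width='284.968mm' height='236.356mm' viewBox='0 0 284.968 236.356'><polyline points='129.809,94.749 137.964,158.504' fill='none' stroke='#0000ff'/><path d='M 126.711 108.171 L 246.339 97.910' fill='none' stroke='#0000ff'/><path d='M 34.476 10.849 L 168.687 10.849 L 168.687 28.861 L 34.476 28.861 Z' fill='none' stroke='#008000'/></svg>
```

G21
G90
G0 X129.809 Y141.607
M4 S846
G1 X137.964 Y77.852 F1607
M5
G0 X126.711 Y128.185
M4 S846
G1 X246.339 Y138.446 F1607
M5
G0 X34.476 Y225.507
M4 S259
G1 X168.687 Y225.507 F2697
G1 X168.687 Y207.495 F2697
G1 X34.476 Y207.495 F2697
G1 X34.476 Y225.507 F2697
M5

viewBox `0 0 284.968 236.356` with mm width/height → 1 unit = 1 mm. Flip: y_m = 236.356 − y_svg.

**Shape 1** — `<polyline>` line segment, stroke `#0000ff` → cut (S846, F1607). Machine vertices: (129.809,141.607) → (137.964,77.852). Open path.

**Shape 2** — `<path>` line segment, stroke `#0000ff` → cut (S846, F1607). Machine vertices: (126.711,128.185) → (246.339,138.446). Open path.

**Shape 3** — `<path>` rectangle, stroke `#008000` → engrave (S259, F2697). Machine vertices: (34.476,225.507) → (168.687,225.507) → (168.687,207.495) → (34.476,207.495) → (34.476,225.507). Closed: final G1 returns to the first vertex.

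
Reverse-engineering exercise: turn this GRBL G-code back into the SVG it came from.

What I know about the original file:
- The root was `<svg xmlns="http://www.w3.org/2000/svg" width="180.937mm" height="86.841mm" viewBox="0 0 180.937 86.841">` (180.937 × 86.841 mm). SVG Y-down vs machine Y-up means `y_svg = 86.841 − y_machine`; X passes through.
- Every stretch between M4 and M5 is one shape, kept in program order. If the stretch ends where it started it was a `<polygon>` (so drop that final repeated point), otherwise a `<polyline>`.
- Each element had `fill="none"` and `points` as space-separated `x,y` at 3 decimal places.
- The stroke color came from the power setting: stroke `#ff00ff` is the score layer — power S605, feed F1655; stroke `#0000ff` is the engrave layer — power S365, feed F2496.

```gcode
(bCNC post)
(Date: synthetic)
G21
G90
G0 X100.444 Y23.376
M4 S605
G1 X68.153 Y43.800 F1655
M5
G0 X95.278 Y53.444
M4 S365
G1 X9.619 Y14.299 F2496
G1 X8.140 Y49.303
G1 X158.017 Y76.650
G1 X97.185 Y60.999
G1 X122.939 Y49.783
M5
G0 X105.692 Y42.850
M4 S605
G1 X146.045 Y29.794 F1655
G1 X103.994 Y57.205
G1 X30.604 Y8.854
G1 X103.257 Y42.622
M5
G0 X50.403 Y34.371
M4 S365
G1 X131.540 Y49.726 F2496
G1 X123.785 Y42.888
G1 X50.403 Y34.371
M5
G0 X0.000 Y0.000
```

<svg xmlns="http://www.w3.org/2000/svg" width="180.937mm" height="86.841mm" viewBox="0 0 180.937 86.841">
  <polyline points="100.444,63.465 68.153,43.041" fill="none" stroke="#ff00ff"/>
  <polyline points="95.278,33.397 9.619,72.542 8.140,37.538 158.017,10.191 97.185,25.842 122.939,37.058" fill="none" stroke="#0000ff"/>
  <polyline points="105.692,43.991 146.045,57.047 103.994,29.636 30.604,77.987 103.257,44.219" fill="none" stroke="#ff00ff"/>
  <polygon points="50.403,52.470 131.540,37.115 123.785,43.953" fill="none" stroke="#0000ff"/>
</svg>

y_svg = 86.841 − y_m.

[1] S605→`#ff00ff` (score); open run; points: 100.444,63.465 68.153,43.041

[2] S365→`#0000ff` (engrave); open run; points: 95.278,33.397 9.619,72.542 8.140,37.538 158.017,10.191 97.185,25.842 122.939,37.058

[3] S605→`#ff00ff` (score); open run; points: 105.692,43.991 146.045,57.047 103.994,29.636 30.604,77.987 103.257,44.219

[4] S365→`#0000ff` (engrave); closed run; points: 50.403,52.470 131.540,37.115 123.785,43.953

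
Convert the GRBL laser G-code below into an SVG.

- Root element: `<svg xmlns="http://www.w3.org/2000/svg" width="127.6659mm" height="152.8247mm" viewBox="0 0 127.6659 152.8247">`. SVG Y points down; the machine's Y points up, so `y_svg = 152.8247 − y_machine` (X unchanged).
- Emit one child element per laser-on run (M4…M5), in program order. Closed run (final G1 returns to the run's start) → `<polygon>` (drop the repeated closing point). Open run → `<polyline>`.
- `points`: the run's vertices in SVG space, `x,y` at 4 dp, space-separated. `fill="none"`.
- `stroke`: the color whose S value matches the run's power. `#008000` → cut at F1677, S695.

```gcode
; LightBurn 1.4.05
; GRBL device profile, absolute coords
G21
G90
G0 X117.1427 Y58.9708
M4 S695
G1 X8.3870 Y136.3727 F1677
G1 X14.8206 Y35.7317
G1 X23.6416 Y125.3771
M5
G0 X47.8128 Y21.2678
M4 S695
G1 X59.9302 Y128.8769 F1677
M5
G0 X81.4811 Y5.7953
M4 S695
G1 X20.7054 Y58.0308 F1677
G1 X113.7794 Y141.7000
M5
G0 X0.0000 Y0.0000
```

y_svg = 152.8247 − y_m. Every run uses S695, so all elements get stroke `#008000` (cut).

[1] open run; points: 117.1427,93.8539 8.3870,16.4520 14.8206,117.0930 23.6416,27.4476

[2] open run; points: 47.8128,131.5569 59.9302,23.9478

[3] open run; points: 81.4811,147.0294 20.7054,94.7939 113.7794,11.1247

<svg xmlns="http://www.w3.org/2000/svg" width="127.6659mm" height="152.8247mm" viewBox="0 0 127.6659 152.8247">
  <polyline points="117.1427,93.8539 8.3870,16.4520 14.8206,117.0930 23.6416,27.4476" fill="none" stroke="#008000"/>
  <polyline points="47.8128,131.5569 59.9302,23.9478" fill="none" stroke="#008000"/>
  <polyline points="81.4811,147.0294 20.7054,94.7939 113.7794,11.1247" fill="none" stroke="#008000"/>
</svg>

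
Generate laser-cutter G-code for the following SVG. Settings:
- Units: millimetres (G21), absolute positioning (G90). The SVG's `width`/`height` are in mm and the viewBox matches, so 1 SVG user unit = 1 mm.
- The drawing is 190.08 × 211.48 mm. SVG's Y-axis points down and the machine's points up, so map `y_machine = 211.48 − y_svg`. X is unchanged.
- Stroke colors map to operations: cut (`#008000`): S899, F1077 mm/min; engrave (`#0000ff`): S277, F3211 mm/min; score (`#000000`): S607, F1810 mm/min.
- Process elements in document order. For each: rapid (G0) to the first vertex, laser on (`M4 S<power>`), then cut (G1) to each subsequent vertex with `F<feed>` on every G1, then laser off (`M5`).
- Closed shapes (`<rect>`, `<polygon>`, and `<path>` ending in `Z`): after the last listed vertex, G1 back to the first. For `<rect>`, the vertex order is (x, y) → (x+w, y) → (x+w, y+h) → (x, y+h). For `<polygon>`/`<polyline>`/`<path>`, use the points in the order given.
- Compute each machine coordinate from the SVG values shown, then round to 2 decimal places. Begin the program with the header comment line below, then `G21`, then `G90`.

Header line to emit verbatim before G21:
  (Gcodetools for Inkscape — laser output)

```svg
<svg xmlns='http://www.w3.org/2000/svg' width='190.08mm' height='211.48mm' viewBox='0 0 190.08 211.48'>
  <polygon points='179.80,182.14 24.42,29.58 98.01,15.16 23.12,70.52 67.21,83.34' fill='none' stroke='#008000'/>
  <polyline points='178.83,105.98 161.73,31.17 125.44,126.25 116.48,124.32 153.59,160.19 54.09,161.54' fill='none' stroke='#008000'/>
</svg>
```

(Gcodetools for Inkscape — laser output)
G21
G90
G0 X179.80 Y29.34
M4 S899
G1 X24.42 Y181.90 F1077
G1 X98.01 Y196.32 F1077
G1 X23.12 Y140.96 F1077
G1 X67.21 Y128.14 F1077
G1 X179.80 Y29.34 F1077
M5
G0 X178.83 Y105.50
M4 S899
G1 X161.73 Y180.31 F1077
G1 X125.44 Y85.23 F1077
G1 X116.48 Y87.16 F1077
G1 X153.59 Y51.29 F1077
G1 X54.09 Y49.94 F1077
M5

viewBox `0 0 190.08 211.48` with mm width/height → 1 unit = 1 mm. Flip: y_m = 211.48 − y_svg.

**Shape 1** — `<polygon>` closed polygon, stroke `#008000` → cut (S899, F1077). Machine vertices: (179.80,29.34) → (24.42,181.90) → (98.01,196.32) → (23.12,140.96) → (67.21,128.14) → (179.80,29.34). Closed: final G1 returns to the first vertex.

**Shape 2** — `<polyline>` open polyline, stroke `#008000` → cut (S899, F1077). Machine vertices: (178.83,105.50) → (161.73,180.31) → (125.44,85.23) → (116.48,87.16) → (153.59,51.29) → (54.09,49.94). Open path.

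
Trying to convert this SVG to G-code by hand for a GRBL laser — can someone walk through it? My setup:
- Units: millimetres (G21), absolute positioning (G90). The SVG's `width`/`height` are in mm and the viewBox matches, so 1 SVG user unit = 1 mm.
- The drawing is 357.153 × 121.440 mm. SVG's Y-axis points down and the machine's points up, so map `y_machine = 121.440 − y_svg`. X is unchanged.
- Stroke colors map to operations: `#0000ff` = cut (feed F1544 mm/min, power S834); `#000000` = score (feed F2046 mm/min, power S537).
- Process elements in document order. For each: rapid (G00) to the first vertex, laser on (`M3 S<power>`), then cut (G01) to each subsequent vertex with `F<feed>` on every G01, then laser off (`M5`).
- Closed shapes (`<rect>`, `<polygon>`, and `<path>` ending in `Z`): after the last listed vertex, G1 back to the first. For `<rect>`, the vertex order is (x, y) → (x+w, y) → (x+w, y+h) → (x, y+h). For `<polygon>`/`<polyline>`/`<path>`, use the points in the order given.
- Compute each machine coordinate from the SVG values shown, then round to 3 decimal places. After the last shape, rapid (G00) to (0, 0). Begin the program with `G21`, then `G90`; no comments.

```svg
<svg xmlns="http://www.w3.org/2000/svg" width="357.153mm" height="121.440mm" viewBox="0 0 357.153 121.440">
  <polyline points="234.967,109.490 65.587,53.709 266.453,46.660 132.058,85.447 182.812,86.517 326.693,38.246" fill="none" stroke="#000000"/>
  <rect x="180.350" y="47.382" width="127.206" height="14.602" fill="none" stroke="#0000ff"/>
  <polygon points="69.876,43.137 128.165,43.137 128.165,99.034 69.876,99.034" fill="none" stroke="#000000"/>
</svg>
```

Since the viewBox matches the mm dimensions, user units are millimetres directly. The only transform is the Y-flip y_m = 121.440 − y_svg.

Shape 1 is a open polyline drawn with `<polyline>`. Its stroke #000000 means score at S537, F2046. After flipping Y the toolpath is (234.967,11.950) → (65.587,67.731) → (266.453,74.780) → (132.058,35.993) → (182.812,34.923) → (326.693,83.194).

Shape 2 is a rectangle drawn with `<rect>`. Its stroke #0000ff means cut at S834, F1544. After flipping Y the toolpath is (180.350,74.058) → (307.556,74.058) → (307.556,59.456) → (180.350,59.456) → (180.350,74.058), returning to the start.

Shape 3 is a rectangle drawn with `<polygon>`. Its stroke #000000 means score at S537, F2046. After flipping Y the toolpath is (69.876,78.303) → (128.165,78.303) → (128.165,22.406) → (69.876,22.406) → (69.876,78.303), returning to the start.

G21
G90
G00 X234.967 Y11.950
M3 S537
G01 X65.587 Y67.731 F2046
G01 X266.453 Y74.780 F2046
G01 X132.058 Y35.993 F2046
G01 X182.812 Y34.923 F2046
G01 X326.693 Y83.194 F2046
M5
G00 X180.350 Y74.058
M3 S834
G01 X307.556 Y74.058 F1544
G01 X307.556 Y59.456 F1544
G01 X180.350 Y59.456 F1544
G01 X180.350 Y74.058 F1544
M5
G00 X69.876 Y78.303
M3 S537
G01 X128.165 Y78.303 F2046
G01 X128.165 Y22.406 F2046
G01 X69.876 Y22.406 F2046
G01 X69.876 Y78.303 F2046
M5
G00 X0.000 Y0.000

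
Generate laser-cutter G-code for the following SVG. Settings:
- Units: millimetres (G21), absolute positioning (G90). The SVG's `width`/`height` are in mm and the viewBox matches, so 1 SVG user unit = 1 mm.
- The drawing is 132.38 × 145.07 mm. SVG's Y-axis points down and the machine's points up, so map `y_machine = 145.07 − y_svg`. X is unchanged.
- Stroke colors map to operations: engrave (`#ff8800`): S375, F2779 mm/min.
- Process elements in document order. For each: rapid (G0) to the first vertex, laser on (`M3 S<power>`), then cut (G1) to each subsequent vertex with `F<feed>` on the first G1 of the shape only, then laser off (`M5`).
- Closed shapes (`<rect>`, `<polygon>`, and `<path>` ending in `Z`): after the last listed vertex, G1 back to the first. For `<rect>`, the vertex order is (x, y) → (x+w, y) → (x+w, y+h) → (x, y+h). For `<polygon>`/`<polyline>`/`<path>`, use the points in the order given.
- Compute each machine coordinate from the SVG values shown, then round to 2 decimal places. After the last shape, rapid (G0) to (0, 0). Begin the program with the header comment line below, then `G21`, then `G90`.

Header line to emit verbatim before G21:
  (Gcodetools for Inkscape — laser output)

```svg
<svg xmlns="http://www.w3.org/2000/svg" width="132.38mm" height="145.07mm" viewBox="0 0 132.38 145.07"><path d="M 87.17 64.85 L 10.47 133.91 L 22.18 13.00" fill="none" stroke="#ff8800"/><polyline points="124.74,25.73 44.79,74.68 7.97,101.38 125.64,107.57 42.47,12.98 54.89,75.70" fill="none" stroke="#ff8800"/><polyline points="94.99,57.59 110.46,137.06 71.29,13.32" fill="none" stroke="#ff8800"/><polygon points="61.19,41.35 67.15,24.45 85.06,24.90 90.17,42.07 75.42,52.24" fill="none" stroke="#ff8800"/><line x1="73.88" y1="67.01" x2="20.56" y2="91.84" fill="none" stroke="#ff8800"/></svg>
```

(Gcodetools for Inkscape — laser output)
G21
G90
G0 X87.17 Y80.22
M3 S375
G1 X10.47 Y11.16 F2779
G1 X22.18 Y132.07
M5
G0 X124.74 Y119.34
M3 S375
G1 X44.79 Y70.39 F2779
G1 X7.97 Y43.69
G1 X125.64 Y37.50
G1 X42.47 Y132.09
G1 X54.89 Y69.37
M5
G0 X94.99 Y87.48
M3 S375
G1 X110.46 Y8.01 F2779
G1 X71.29 Y131.75
M5
G0 X61.19 Y103.72
M3 S375
G1 X67.15 Y120.62 F2779
G1 X85.06 Y120.17
G1 X90.17 Y103.00
G1 X75.42 Y92.83
G1 X61.19 Y103.72
M5
G0 X73.88 Y78.06
M3 S375
G1 X20.56 Y53.23 F2779
M5
G0 X0.00 Y0.00

Since the viewBox matches the mm dimensions, user units are millimetres directly. The only transform is the Y-flip y_m = 145.07 − y_svg.

Shape 1 is a open polyline drawn with `<path>`. Its stroke #ff8800 means engrave at S375, F2779. After flipping Y the toolpath is (87.17,80.22) → (10.47,11.16) → (22.18,132.07).

Shape 2 is a open polyline drawn with `<polyline>`. Its stroke #ff8800 means engrave at S375, F2779. After flipping Y the toolpath is (124.74,119.34) → (44.79,70.39) → (7.97,43.69) → (125.64,37.50) → (42.47,132.09) → (54.89,69.37).

Shape 3 is a open polyline drawn with `<polyline>`. Its stroke #ff8800 means engrave at S375, F2779. After flipping Y the toolpath is (94.99,87.48) → (110.46,8.01) → (71.29,131.75).

Shape 4 is a regular polygon drawn with `<polygon>`. Its stroke #ff8800 means engrave at S375, F2779. After flipping Y the toolpath is (61.19,103.72) → (67.15,120.62) → (85.06,120.17) → (90.17,103.00) → (75.42,92.83) → (61.19,103.72), returning to the start.

Shape 5 is a line segment drawn with `<line>`. Its stroke #ff8800 means engrave at S375, F2779. After flipping Y the toolpath is (73.88,78.06) → (20.56,53.23).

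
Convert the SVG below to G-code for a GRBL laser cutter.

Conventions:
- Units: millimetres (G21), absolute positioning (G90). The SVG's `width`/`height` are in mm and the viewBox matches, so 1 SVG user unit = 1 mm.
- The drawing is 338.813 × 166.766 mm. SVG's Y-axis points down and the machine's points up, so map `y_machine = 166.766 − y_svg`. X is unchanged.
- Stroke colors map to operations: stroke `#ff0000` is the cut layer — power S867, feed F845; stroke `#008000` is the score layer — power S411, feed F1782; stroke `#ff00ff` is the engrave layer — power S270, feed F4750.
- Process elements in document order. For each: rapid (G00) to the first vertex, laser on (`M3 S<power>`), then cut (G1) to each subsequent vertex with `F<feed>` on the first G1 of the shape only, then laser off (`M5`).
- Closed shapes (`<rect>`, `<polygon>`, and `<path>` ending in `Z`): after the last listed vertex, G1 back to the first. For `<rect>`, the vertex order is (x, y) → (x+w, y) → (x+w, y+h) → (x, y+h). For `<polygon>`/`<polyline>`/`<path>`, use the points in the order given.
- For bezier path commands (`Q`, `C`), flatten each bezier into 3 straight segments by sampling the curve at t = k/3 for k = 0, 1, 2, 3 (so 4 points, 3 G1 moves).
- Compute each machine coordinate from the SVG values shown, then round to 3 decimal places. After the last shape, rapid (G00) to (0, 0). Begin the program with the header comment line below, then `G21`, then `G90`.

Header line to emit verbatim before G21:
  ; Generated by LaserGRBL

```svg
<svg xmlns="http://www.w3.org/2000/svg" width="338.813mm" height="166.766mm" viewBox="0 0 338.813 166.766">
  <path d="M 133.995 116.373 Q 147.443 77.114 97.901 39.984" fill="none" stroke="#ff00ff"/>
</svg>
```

; Generated by LaserGRBL
G21
G90
G00 X133.995 Y50.393
M3 S270
G1 X135.961 Y76.329 F4750
G1 X123.930 Y101.792
G1 X97.901 Y126.782
M5
G00 X0.000 Y0.000

1 u = 1 mm; y_m = 166.766 − y.

[1] `<path>` quadratic bezier, #ff00ff→engrave S270 F4750: (133.995,50.393) → (135.961,76.329) → (123.930,101.792) → (97.901,126.782)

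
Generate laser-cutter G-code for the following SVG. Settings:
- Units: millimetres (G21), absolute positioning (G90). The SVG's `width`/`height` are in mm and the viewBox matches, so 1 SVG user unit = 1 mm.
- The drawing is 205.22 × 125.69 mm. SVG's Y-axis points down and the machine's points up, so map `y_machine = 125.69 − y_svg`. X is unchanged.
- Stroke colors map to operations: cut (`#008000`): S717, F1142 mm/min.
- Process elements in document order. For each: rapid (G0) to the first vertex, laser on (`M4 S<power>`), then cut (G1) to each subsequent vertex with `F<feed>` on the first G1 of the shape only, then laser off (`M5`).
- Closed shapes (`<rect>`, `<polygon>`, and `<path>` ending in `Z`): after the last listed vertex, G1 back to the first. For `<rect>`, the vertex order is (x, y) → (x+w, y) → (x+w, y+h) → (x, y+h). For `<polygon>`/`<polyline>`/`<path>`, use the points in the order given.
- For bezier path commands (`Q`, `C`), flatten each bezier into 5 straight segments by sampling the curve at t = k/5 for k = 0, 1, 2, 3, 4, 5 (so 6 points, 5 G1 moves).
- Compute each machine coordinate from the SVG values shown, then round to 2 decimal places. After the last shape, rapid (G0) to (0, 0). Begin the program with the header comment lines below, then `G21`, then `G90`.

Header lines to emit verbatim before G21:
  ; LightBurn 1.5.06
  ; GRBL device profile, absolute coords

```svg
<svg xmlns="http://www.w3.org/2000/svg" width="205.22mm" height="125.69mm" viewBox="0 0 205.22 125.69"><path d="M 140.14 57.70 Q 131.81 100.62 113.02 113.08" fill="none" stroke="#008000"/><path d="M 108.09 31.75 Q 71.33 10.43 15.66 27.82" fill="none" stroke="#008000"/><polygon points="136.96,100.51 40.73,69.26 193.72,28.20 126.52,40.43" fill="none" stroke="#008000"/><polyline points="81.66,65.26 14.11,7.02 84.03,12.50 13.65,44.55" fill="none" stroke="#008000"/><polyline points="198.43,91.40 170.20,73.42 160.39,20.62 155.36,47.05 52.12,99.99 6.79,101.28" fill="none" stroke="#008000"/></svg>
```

viewBox `0 0 205.22 125.69` with mm width/height → 1 unit = 1 mm. Flip: y_m = 125.69 − y_svg.

**Shape 1** — `<path>` quadratic bezier, stroke `#008000` → cut (S717, F1142). Control points (SVG): P0=(140.14,57.70), P1=(131.81,100.62), P2=(113.02,113.08); sampled at t=k/5. Machine vertices: (140.14,67.99) → (136.39,52.04) → (131.80,38.53) → (126.38,27.45) → (120.12,18.81) → (113.02,12.61). Open path.

**Shape 2** — `<path>` quadratic bezier, stroke `#008000` → cut (S717, F1142). Control points (SVG): P0=(108.09,31.75), P1=(71.33,10.43), P2=(15.66,27.82); sampled at t=k/5. Machine vertices: (108.09,93.94) → (92.63,100.92) → (75.66,104.80) → (57.17,105.59) → (37.17,103.28) → (15.66,97.87). Open path.

**Shape 3** — `<polygon>` closed polygon, stroke `#008000` → cut (S717, F1142). Machine vertices: (136.96,25.18) → (40.73,56.43) → (193.72,97.49) → (126.52,85.26) → (136.96,25.18). Closed: final G1 returns to the first vertex.

**Shape 4** — `<polyline>` open polyline, stroke `#008000` → cut (S717, F1142). Machine vertices: (81.66,60.43) → (14.11,118.67) → (84.03,113.19) → (13.65,81.14). Open path.

**Shape 5** — `<polyline>` open polyline, stroke `#008000` → cut (S717, F1142). Machine vertices: (198.43,34.29) → (170.20,52.27) → (160.39,105.07) → (155.36,78.64) → (52.12,25.70) → (6.79,24.41). Open path.

; LightBurn 1.5.06
; GRBL device profile, absolute coords
G21
G90
G0 X140.14 Y67.99
M4 S717
G1 X136.39 Y52.04 F1142
G1 X131.80 Y38.53
G1 X126.38 Y27.45
G1 X120.12 Y18.81
G1 X113.02 Y12.61
M5
G0 X108.09 Y93.94
M4 S717
G1 X92.63 Y100.92 F1142
G1 X75.66 Y104.80
G1 X57.17 Y105.59
G1 X37.17 Y103.28
G1 X15.66 Y97.87
M5
G0 X136.96 Y25.18
M4 S717
G1 X40.73 Y56.43 F1142
G1 X193.72 Y97.49
G1 X126.52 Y85.26
G1 X136.96 Y25.18
M5
G0 X81.66 Y60.43
M4 S717
G1 X14.11 Y118.67 F1142
G1 X84.03 Y113.19
G1 X13.65 Y81.14
M5
G0 X198.43 Y34.29
M4 S717
G1 X170.20 Y52.27 F1142
G1 X160.39 Y105.07
G1 X155.36 Y78.64
G1 X52.12 Y25.70
G1 X6.79 Y24.41
M5
G0 X0.00 Y0.00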